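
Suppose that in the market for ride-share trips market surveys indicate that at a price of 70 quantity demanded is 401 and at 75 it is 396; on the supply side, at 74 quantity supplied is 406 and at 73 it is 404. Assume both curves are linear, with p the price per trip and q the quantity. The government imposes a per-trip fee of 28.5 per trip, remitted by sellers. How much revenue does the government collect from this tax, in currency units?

Tax revenue = 10858.5.

Demand slope: (396 − 401)/(75 − 70) = -1, so qd = 471 − p.
Supply slope: (404 − 406)/(73 − 74) = 2, so qs = 2p + 258.
Before the tax: set 471 − p = 2p + 258 → p* = 71, q* = 400.
With the tax collected from sellers, supply shifts: qs = 2(p − 28.5) + 258.
Solving gives q = 381 with consumers paying 90 and sellers receiving 61.5 (the 28.5 wedge).
Revenue = t · Q = 28.5 · 381 = 10858.5.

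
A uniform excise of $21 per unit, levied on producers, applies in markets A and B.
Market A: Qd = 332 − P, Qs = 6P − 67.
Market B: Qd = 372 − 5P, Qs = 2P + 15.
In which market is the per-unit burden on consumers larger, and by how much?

Market A: pre-tax P* = $57, Q* = 275; post-tax Q = 257; per-unit burden on consumers = $18.
Market B: pre-tax P* = $51, Q* = 117; post-tax Q = 87; per-unit burden on consumers = $6.
Difference: $18 vs $6 → market A is larger by $12.

Market A, by $12.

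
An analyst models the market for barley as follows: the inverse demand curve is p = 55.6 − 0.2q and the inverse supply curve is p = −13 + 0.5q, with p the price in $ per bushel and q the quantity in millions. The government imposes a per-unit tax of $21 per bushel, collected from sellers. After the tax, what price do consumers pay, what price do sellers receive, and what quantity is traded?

Consumers pay $42; sellers receive $21; quantity = 68.

Rewrite in direct form: qd = 278 − 5p and qs = 2p + 26.
Without the tax, 278 − 5p = 2p + 26 gives 7p = 252, so p* = $36 and q* = 98.
With the tax collected from sellers, supply shifts: qs = 2(p − 21) + 26.
New equilibrium: consumers pay $42, sellers receive $21, q = 68. (Wedge: pb − ps = 21.)
The less price-elastic side of the market bears the larger share of a per-unit tax.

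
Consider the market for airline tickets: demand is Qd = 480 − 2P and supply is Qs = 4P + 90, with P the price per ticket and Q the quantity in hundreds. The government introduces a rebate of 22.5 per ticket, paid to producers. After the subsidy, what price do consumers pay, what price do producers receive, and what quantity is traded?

Without the subsidy, 480 − 2P = 4P + 90 gives 6P = 390, so P* = 65 and Q* = 350.
With a per-unit subsidy paid to producers, each receives P + 22.5 per unit sold, so supply becomes Qs = 4(P + 22.5) + 90.
New equilibrium: consumers pay 50, producers receive 72.5, Q = 380. (Wedge: Pb − Ps = −22.5.)

Consumers pay 50; producers receive 72.5; quantity = 380.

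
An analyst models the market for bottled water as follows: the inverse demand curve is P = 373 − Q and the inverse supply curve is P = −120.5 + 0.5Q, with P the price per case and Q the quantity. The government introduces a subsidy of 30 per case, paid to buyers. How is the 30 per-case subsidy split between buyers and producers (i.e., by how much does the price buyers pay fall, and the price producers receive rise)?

Buyers gain 20 per case; producers gain 10 per case.

Inverting to Q(P) form: Qd = 373 − P; Qs = 2P + 241.
Before the subsidy: set 373 − P = 2P + 241 → P* = 44, Q* = 329.
With a per-unit subsidy paid to buyers, each effectively pays P − 30, so demand becomes Qd = 373 − (P − 30).
New equilibrium: buyers pay 24, producers receive 54, Q = 349. (Wedge: Pb − Ps = −30.)
Gain to buyers: 20; to producers: 10. (They sum to 30.)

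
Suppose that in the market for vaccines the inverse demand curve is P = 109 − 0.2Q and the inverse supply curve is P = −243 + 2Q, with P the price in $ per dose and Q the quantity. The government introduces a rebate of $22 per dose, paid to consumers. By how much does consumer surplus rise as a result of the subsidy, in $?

Consumer surplus rises by $330.

Rewrite in direct form: Qd = 545 − 5P and Qs = 0.5P + 121.5.
Without the subsidy, 545 − 5P = 0.5P + 121.5 gives 5.5P = 423.5, so P* = $77 and Q* = 160.
With a per-unit subsidy paid to consumers, each effectively pays P − 22, so demand becomes Qd = 545 − 5(P − 22).
New equilibrium: consumers pay $75, suppliers receive $97, Q = 170. (Wedge: Pb − Ps = −22.)
ΔCS is the trapezoid between Q = 170 and Q = 160 of height $2: ½ · (160 + 170) · 2 = $330.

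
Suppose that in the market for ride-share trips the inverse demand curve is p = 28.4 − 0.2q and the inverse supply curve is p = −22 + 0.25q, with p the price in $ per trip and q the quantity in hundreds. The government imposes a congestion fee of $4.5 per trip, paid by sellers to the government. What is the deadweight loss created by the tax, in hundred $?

Inverting to q(p) form: qd = 142 − 5p; qs = 4p + 88.
Before the tax: set 142 − 5p = 4p + 88 → p* = $6, q* = 112.
With the tax collected from sellers, supply shifts: qs = 4(p − 4.5) + 88.
New equilibrium: consumers pay $8, sellers receive $3.5, q = 102. (Wedge: pb − ps = 4.5.)
Quantity falls by |ΔQ| = |112 − 102| = 10.
DWL = ½ · t · |ΔQ| = ½ · 4.5 · 10 = $22.5.

Deadweight loss = $22.5 hundred.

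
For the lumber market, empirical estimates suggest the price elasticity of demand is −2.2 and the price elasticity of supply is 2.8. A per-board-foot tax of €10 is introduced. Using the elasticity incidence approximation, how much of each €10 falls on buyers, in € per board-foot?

Incidence ratio: buyers' share ≈ εs / (εs + |εd|) = 2.8 / (2.8 + 2.2) = 0.56.
So buyers bear ≈ 0.56 × €10 = €5.6; suppliers bear €4.4.

Buyers bear ≈ €5.6 per board-foot.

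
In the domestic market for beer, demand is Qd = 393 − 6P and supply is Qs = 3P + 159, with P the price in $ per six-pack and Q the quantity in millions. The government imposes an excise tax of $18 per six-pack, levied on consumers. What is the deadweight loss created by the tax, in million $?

Deadweight loss = $324 million.

Before the tax: set 393 − 6P = 3P + 159 → P* = $26, Q* = 237.
With the tax collected from consumers, demand (in seller-price terms) shifts: Qd = 393 − 6(P + 18).
Solving gives Q = 201 with consumers paying $32 and suppliers receiving $14 (the $18 wedge).
Quantity falls by |ΔQ| = |237 − 201| = 36.
DWL = ½ · t · |ΔQ| = ½ · 18 · 36 = $324.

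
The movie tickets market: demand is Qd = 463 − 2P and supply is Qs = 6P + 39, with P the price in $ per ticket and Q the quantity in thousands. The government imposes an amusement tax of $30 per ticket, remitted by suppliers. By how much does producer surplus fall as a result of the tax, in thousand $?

Without the tax, 463 − 2P = 6P + 39 gives 8P = 424, so P* = $53 and Q* = 357.
With the tax collected from suppliers, supply shifts: Qs = 6(P − 30) + 39.
Solving gives Q = 312 with buyers paying $75.5 and suppliers receiving $45.5 (the $30 wedge).
ΔPS is the trapezoid between Q = 312 and Q = 357 of height $7.5: ½ · (357 + 312) · 7.5 = $2508.75.

Producer surplus falls by $2508.75 thousand.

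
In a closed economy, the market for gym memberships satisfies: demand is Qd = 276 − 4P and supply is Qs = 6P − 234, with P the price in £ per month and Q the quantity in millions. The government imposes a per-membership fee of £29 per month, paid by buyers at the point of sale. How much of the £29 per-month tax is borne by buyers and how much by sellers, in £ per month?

Buyers bear £17.4 per month; sellers bear £11.6 per month.

Before the tax: set 276 − 4P = 6P − 234 → P* = £51, Q* = 72.
With the tax collected from buyers, demand (in seller-price terms) shifts: Qd = 276 − 4(P + 29).
New equilibrium: buyers pay £68.4, sellers receive £39.4, Q = 2.4. (Wedge: Pb − Ps = 29.)
Burden on buyers: £17.4; on sellers: £11.6. (They sum to £29.)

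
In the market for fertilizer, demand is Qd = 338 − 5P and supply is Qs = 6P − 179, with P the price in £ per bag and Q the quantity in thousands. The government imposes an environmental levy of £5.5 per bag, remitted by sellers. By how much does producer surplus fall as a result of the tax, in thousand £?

Producer surplus falls by £238.75 thousand.

Before the tax: set 338 − 5P = 6P − 179 → P* = £47, Q* = 103.
With the tax collected from sellers, supply shifts: Qs = 6(P − 5.5) − 179.
New equilibrium: consumers pay £50, sellers receive £44.5, Q = 88. (Wedge: Pb − Ps = 5.5.)
ΔPS is the trapezoid between Q = 88 and Q = 103 of height £2.5: ½ · (103 + 88) · 2.5 = £238.75.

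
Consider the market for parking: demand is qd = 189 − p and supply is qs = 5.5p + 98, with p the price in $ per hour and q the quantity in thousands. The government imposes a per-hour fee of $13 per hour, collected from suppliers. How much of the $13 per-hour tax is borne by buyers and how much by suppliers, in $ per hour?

Before the tax: set 189 − p = 5.5p + 98 → p* = $14, q* = 175.
With the tax collected from suppliers, supply shifts: qs = 5.5(p − 13) + 98.
New equilibrium: buyers pay $25, suppliers receive $12, q = 164. (Wedge: pb − ps = 13.)
Burden on buyers: $11; on suppliers: $2. (They sum to $13.)
The less price-elastic side of the market bears the larger share of a per-unit tax.

Buyers bear $11 per hour; suppliers bear $2 per hour.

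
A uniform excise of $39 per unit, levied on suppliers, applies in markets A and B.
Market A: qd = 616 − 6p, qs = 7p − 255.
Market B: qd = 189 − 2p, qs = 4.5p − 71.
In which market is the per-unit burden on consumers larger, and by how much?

Market A: pre-tax p* = $67, q* = 214; post-tax q = 88; per-unit burden on consumers = $21.
Market B: pre-tax p* = $40, q* = 109; post-tax q = 55; per-unit burden on consumers = $27.
Difference: $21 vs $27 → market B is larger by $6.

Market B, by $6.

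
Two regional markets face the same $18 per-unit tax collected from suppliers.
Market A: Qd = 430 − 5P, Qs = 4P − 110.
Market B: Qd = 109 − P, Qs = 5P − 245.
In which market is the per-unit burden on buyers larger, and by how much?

Market B, by $7.

Market A: pre-tax P* = $60, Q* = 130; post-tax Q = 90; per-unit burden on buyers = $8.
Market B: pre-tax P* = $59, Q* = 50; post-tax Q = 35; per-unit burden on buyers = $15.
Difference: $8 vs $15 → market B is larger by $7.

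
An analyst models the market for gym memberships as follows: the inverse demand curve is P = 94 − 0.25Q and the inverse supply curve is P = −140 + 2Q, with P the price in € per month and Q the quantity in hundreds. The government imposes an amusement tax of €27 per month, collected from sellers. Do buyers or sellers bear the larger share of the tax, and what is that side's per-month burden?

Sellers bear the larger share: €24 per month.

Rewrite in direct form: Qd = 376 − 4P and Qs = 0.5P + 70.
Before the tax: set 376 − 4P = 0.5P + 70 → P* = €68, Q* = 104.
With the tax collected from sellers, supply shifts: Qs = 0.5(P − 27) + 70.
New equilibrium: buyers pay €71, sellers receive €44, Q = 92. (Wedge: Pb − Ps = 27.)
Per-month burden: buyers €3, sellers €24.
Sellers take the larger share because supply is less price-elastic here (demand slope 4 vs supply slope 0.5).
The less price-elastic side of the market bears the larger share of a per-unit tax.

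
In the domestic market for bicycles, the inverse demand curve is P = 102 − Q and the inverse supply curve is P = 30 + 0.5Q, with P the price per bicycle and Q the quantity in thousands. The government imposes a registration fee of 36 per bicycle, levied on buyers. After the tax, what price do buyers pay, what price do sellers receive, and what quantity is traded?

Buyers pay 78; sellers receive 42; quantity = 24.

Inverting to Q(P) form: Qd = 102 − P; Qs = 2P − 60.
Without the tax, 102 − P = 2P − 60 gives 3P = 162, so P* = 54 and Q* = 48.
With the tax collected from buyers, demand (in seller-price terms) shifts: Qd = 102 − (P + 36).
Solving gives Q = 24 with buyers paying 78 and sellers receiving 42 (the 36 wedge).
The less price-elastic side of the market bears the larger share of a per-unit tax.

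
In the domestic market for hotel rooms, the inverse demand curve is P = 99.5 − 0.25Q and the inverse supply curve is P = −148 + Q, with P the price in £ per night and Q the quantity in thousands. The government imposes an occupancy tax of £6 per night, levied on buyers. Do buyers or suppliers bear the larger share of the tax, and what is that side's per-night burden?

Suppliers bear the larger share: £4.8 per night.

Inverting to Q(P) form: Qd = 398 − 4P; Qs = P + 148.
Without the tax, 398 − 4P = P + 148 gives 5P = 250, so P* = £50 and Q* = 198.
With the tax collected from buyers, demand (in seller-price terms) shifts: Qd = 398 − 4(P + 6).
New equilibrium: buyers pay £51.2, suppliers receive £45.2, Q = 193.2. (Wedge: Pb − Ps = 6.)
Per-night burden: buyers £1.2, suppliers £4.8.
Suppliers take the larger share because supply is less price-elastic here (demand slope 4 vs supply slope 1).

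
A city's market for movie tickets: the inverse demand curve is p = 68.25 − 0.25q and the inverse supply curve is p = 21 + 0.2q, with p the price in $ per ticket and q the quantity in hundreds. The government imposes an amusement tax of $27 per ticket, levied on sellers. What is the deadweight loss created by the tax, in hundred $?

Rewrite in direct form: qd = 273 − 4p and qs = 5p − 105.
Before the tax: set 273 − 4p = 5p − 105 → p* = $42, q* = 105.
With the tax collected from sellers, supply shifts: qs = 5(p − 27) − 105.
Solving gives q = 45 with buyers paying $57 and sellers receiving $30 (the $27 wedge).
Quantity falls by |ΔQ| = |105 − 45| = 60.
DWL = ½ · t · |ΔQ| = ½ · 27 · 60 = $810.

Deadweight loss = $810 hundred.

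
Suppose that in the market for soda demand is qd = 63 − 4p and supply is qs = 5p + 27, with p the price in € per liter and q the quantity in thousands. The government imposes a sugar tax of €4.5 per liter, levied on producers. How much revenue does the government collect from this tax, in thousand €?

Without the tax, 63 − 4p = 5p + 27 gives 9p = 36, so p* = €4 and q* = 47.
With the tax collected from producers, supply shifts: qs = 5(p − 4.5) + 27.
Solving gives q = 37 with buyers paying €6.5 and producers receiving €2 (the €4.5 wedge).
Revenue = t · Q = 4.5 · 37 = €166.5.

Tax revenue = €166.5 thousand.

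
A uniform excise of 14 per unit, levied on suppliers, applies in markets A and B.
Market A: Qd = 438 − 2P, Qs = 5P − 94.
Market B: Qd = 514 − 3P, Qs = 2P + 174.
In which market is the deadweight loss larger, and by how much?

Market A, by 22.4.

Market A: pre-tax P* = 76, Q* = 286; post-tax Q = 266; deadweight loss = 140.
Market B: pre-tax P* = 68, Q* = 310; post-tax Q = 293.2; deadweight loss = 117.6.
Difference: 140 vs 117.6 → market A is larger by 22.4.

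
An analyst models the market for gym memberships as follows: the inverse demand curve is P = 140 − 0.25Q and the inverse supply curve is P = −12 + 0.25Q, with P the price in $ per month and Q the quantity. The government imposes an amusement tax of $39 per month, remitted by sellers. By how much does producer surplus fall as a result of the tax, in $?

Producer surplus falls by $5167.5.

Inverting to Q(P) form: Qd = 560 − 4P; Qs = 4P + 48.
Before the tax: set 560 − 4P = 4P + 48 → P* = $64, Q* = 304.
With the tax collected from sellers, supply shifts: Qs = 4(P − 39) + 48.
Solving gives Q = 226 with consumers paying $83.5 and sellers receiving $44.5 (the $39 wedge).
ΔPS is the trapezoid between Q = 226 and Q = 304 of height $19.5: ½ · (304 + 226) · 19.5 = $5167.5.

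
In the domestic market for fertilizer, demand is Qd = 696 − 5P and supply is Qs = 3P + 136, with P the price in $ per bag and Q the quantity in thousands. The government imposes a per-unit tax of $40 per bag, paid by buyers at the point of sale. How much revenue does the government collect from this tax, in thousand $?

Tax revenue = $10840 thousand.

Before the tax: set 696 − 5P = 3P + 136 → P* = $70, Q* = 346.
With the tax collected from buyers, demand (in seller-price terms) shifts: Qd = 696 − 5(P + 40).
Solving gives Q = 271 with buyers paying $85 and producers receiving $45 (the $40 wedge).
Revenue = t · Q = 40 · 271 = $10840.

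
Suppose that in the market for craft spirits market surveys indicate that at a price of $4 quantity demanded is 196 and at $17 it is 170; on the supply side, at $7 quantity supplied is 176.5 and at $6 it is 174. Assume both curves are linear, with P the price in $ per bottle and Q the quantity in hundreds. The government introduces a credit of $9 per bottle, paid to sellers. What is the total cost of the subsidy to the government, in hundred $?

Government outlay = $1746 hundred.

Demand slope: (170 − 196)/(17 − 4) = -2, so Qd = 204 − 2P.
Supply slope: (174 − 176.5)/(6 − 7) = 2.5, so Qs = 2.5P + 159.
Before the subsidy: set 204 − 2P = 2.5P + 159 → P* = $10, Q* = 184.
With a per-unit subsidy paid to sellers, each receives P + 9 per unit sold, so supply becomes Qs = 2.5(P + 9) + 159.
New equilibrium: consumers pay $5, sellers receive $14, Q = 194. (Wedge: Pb − Ps = −9.)
Outlay = t · Q = 9 · 194 = $1746.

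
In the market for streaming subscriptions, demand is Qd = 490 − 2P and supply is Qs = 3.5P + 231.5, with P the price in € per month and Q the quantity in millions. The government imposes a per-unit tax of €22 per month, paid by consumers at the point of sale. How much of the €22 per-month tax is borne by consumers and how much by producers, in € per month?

Consumers bear €14 per month; producers bear €8 per month.

Before the tax: set 490 − 2P = 3.5P + 231.5 → P* = €47, Q* = 396.
With the tax collected from consumers, demand (in seller-price terms) shifts: Qd = 490 − 2(P + 22).
New equilibrium: consumers pay €61, producers receive €39, Q = 368. (Wedge: Pb − Ps = 22.)
Burden on consumers: €14; on producers: €8. (They sum to €22.)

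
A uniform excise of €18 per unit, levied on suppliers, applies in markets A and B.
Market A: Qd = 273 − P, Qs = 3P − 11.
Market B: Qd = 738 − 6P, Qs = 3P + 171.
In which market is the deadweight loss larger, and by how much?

Market A: pre-tax P* = €71, Q* = 202; post-tax Q = 188.5; deadweight loss = €121.5.
Market B: pre-tax P* = €63, Q* = 360; post-tax Q = 324; deadweight loss = €324.
Difference: €121.5 vs €324 → market B is larger by €202.5.

Market B, by €202.5.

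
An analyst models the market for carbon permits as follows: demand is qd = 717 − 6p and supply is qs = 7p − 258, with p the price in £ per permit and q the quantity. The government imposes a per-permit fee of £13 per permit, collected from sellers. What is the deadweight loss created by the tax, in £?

Before the tax: set 717 − 6p = 7p − 258 → p* = £75, q* = 267.
With the tax collected from sellers, supply shifts: qs = 7(p − 13) − 258.
New equilibrium: buyers pay £82, sellers receive £69, q = 225. (Wedge: pb − ps = 13.)
Quantity falls by |ΔQ| = |267 − 225| = 42.
DWL = ½ · t · |ΔQ| = ½ · 13 · 42 = £273.

Deadweight loss = £273.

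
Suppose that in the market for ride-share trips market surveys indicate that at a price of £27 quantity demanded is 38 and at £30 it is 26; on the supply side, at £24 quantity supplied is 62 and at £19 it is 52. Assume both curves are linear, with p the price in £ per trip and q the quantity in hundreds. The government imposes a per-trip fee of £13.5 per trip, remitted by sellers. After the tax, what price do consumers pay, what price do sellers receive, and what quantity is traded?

Demand slope: (26 − 38)/(30 − 27) = -4, so qd = 146 − 4p.
Supply slope: (52 − 62)/(19 − 24) = 2, so qs = 2p + 14.
Without the tax, 146 − 4p = 2p + 14 gives 6p = 132, so p* = £22 and q* = 58.
With the tax collected from sellers, supply shifts: qs = 2(p − 13.5) + 14.
Solving gives q = 40 with consumers paying £26.5 and sellers receiving £13 (the £13.5 wedge).

Consumers pay £26.5; sellers receive £13; quantity = 40.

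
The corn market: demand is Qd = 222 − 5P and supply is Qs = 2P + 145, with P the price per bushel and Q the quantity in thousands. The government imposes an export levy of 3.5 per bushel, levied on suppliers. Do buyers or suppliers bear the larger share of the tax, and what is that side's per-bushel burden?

Suppliers bear the larger share: 2.5 per bushel.

Without the tax, 222 − 5P = 2P + 145 gives 7P = 77, so P* = 11 and Q* = 167.
With the tax collected from suppliers, supply shifts: Qs = 2(P − 3.5) + 145.
New equilibrium: buyers pay 12, suppliers receive 8.5, Q = 162. (Wedge: Pb − Ps = 3.5.)
Per-bushel burden: buyers 1, suppliers 2.5.
Suppliers take the larger share because supply is less price-elastic here (demand slope 5 vs supply slope 2).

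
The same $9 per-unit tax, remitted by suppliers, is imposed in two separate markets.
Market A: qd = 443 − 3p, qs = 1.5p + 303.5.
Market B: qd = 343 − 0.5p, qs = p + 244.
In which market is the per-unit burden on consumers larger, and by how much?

Market A: pre-tax p* = $31, q* = 350; post-tax q = 341; per-unit burden on consumers = $3.
Market B: pre-tax p* = $66, q* = 310; post-tax q = 307; per-unit burden on consumers = $6.
Difference: $3 vs $6 → market B is larger by $3.

Market B, by $3.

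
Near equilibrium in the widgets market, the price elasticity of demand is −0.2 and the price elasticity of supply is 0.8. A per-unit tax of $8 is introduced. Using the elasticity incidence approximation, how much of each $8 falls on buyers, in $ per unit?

Incidence ratio: buyers' share ≈ εs / (εs + |εd|) = 0.8 / (0.8 + 0.2) = 0.8.
So buyers bear ≈ 0.8 × $8 = $6.4; producers bear $1.6.

Buyers bear ≈ $6.4 per unit.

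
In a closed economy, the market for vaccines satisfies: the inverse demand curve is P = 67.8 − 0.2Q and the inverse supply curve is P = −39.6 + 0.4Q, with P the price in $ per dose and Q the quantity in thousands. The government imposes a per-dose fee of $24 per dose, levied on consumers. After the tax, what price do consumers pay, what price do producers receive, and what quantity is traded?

Consumers pay $40; producers receive $16; quantity = 139.

Rewrite in direct form: Qd = 339 − 5P and Qs = 2.5P + 99.
Without the tax, 339 − 5P = 2.5P + 99 gives 7.5P = 240, so P* = $32 and Q* = 179.
With the tax collected from consumers, demand (in seller-price terms) shifts: Qd = 339 − 5(P + 24).
New equilibrium: consumers pay $40, producers receive $16, Q = 139. (Wedge: Pb − Ps = 24.)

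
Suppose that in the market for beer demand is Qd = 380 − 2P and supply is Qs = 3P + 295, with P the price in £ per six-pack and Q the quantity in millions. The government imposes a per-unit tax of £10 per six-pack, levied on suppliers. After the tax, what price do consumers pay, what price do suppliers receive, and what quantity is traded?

Consumers pay £23; suppliers receive £13; quantity = 334.

Without the tax, 380 − 2P = 3P + 295 gives 5P = 85, so P* = £17 and Q* = 346.
With the tax collected from suppliers, supply shifts: Qs = 3(P − 10) + 295.
Solving gives Q = 334 with consumers paying £23 and suppliers receiving £13 (the £10 wedge).
The less price-elastic side of the market bears the larger share of a per-unit tax.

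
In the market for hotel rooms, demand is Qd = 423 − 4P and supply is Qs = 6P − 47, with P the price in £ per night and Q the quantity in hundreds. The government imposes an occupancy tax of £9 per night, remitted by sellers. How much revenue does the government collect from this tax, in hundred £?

Without the tax, 423 − 4P = 6P − 47 gives 10P = 470, so P* = £47 and Q* = 235.
With the tax collected from sellers, supply shifts: Qs = 6(P − 9) − 47.
Solving gives Q = 213.4 with consumers paying £52.4 and sellers receiving £43.4 (the £9 wedge).
Revenue = t · Q = 9 · 213.4 = £1920.6.

Tax revenue = £1920.6 hundred.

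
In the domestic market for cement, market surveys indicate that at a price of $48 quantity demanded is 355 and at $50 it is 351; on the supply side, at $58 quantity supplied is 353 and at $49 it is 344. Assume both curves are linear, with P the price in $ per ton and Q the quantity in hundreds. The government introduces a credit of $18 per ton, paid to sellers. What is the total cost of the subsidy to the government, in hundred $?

Demand slope: (351 − 355)/(50 − 48) = -2, so Qd = 451 − 2P.
Supply slope: (344 − 353)/(49 − 58) = 1, so Qs = P + 295.
Before the subsidy: set 451 − 2P = P + 295 → P* = $52, Q* = 347.
With a per-unit subsidy paid to sellers, each receives P + 18 per unit sold, so supply becomes Qs = (P + 18) + 295.
New equilibrium: buyers pay $46, sellers receive $64, Q = 359. (Wedge: Pb − Ps = −18.)
Outlay = t · Q = 18 · 359 = $6462.

Government outlay = $6462 hundred.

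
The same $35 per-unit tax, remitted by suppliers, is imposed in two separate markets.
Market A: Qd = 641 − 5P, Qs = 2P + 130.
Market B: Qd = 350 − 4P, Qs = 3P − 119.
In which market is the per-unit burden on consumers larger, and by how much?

Market A: pre-tax P* = $73, Q* = 276; post-tax Q = 226; per-unit burden on consumers = $10.
Market B: pre-tax P* = $67, Q* = 82; post-tax Q = 22; per-unit burden on consumers = $15.
Difference: $10 vs $15 → market B is larger by $5.

Market B, by $5.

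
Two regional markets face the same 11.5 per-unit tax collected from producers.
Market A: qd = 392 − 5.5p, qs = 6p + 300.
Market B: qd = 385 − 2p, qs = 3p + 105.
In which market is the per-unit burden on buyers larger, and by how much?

Market A: pre-tax p* = 8, q* = 348; post-tax q = 315; per-unit burden on buyers = 6.
Market B: pre-tax p* = 56, q* = 273; post-tax q = 259.2; per-unit burden on buyers = 6.9.
Difference: 6 vs 6.9 → market B is larger by 0.9.

Market B, by 0.9.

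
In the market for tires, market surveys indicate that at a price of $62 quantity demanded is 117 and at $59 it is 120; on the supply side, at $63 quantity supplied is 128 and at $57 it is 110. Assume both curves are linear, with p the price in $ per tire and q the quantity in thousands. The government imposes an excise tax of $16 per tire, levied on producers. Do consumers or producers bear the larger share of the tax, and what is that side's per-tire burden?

Consumers bear the larger share: $12 per tire.

Demand slope: (120 − 117)/(59 − 62) = -1, so qd = 179 − p.
Supply slope: (110 − 128)/(57 − 63) = 3, so qs = 3p − 61.
Without the tax, 179 − p = 3p − 61 gives 4p = 240, so p* = $60 and q* = 119.
With the tax collected from producers, supply shifts: qs = 3(p − 16) − 61.
New equilibrium: consumers pay $72, producers receive $56, q = 107. (Wedge: pb − ps = 16.)
Per-tire burden: consumers $12, producers $4.
Consumers take the larger share because demand is less price-elastic here (demand slope 1 vs supply slope 3).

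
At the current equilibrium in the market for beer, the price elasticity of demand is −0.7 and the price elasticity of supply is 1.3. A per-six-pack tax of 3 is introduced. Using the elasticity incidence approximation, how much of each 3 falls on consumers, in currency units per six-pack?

Consumers bear ≈ 1.95 per six-pack.

Incidence ratio: consumers' share ≈ εs / (εs + |εd|) = 1.3 / (1.3 + 0.7) = 0.65.
So consumers bear ≈ 0.65 × 3 = 1.95; producers bear 1.05.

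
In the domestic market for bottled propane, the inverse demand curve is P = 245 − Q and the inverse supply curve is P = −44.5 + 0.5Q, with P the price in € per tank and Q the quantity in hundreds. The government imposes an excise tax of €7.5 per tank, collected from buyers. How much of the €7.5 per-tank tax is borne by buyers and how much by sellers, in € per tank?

Buyers bear €5 per tank; sellers bear €2.5 per tank.

Rewrite in direct form: Qd = 245 − P and Qs = 2P + 89.
Before the tax: set 245 − P = 2P + 89 → P* = €52, Q* = 193.
With the tax collected from buyers, demand (in seller-price terms) shifts: Qd = 245 − (P + 7.5).
Solving gives Q = 188 with buyers paying €57 and sellers receiving €49.5 (the €7.5 wedge).
Burden on buyers: €5; on sellers: €2.5. (They sum to €7.5.)
The less price-elastic side of the market bears the larger share of a per-unit tax.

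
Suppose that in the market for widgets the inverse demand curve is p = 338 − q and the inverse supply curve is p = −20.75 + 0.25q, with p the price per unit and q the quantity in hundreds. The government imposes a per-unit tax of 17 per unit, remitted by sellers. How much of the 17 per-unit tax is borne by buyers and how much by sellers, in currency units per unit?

Rewrite in direct form: qd = 338 − p and qs = 4p + 83.
Without the tax, 338 − p = 4p + 83 gives 5p = 255, so p* = 51 and q* = 287.
With the tax collected from sellers, supply shifts: qs = 4(p − 17) + 83.
New equilibrium: buyers pay 64.6, sellers receive 47.6, q = 273.4. (Wedge: pb − ps = 17.)
Burden on buyers: 13.6; on sellers: 3.4. (They sum to 17.)
The less price-elastic side of the market bears the larger share of a per-unit tax.

Buyers bear 13.6 per unit; sellers bear 3.4 per unit.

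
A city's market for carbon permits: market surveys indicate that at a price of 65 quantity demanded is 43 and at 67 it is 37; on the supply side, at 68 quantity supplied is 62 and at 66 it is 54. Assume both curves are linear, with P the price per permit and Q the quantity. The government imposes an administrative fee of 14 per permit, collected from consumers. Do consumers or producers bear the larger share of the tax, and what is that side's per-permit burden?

Consumers bear the larger share: 8 per permit.

Demand slope: (37 − 43)/(67 − 65) = -3, so Qd = 238 − 3P.
Supply slope: (54 − 62)/(66 − 68) = 4, so Qs = 4P − 210.
Before the tax: set 238 − 3P = 4P − 210 → P* = 64, Q* = 46.
With the tax collected from consumers, demand (in seller-price terms) shifts: Qd = 238 − 3(P + 14).
Solving gives Q = 22 with consumers paying 72 and producers receiving 58 (the 14 wedge).
Per-permit burden: consumers 8, producers 6.
Consumers take the larger share because demand is less price-elastic here (demand slope 3 vs supply slope 4).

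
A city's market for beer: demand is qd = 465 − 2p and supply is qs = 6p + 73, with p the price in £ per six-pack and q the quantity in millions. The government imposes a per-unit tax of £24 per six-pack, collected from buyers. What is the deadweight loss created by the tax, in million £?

Without the tax, 465 − 2p = 6p + 73 gives 8p = 392, so p* = £49 and q* = 367.
With the tax collected from buyers, demand (in seller-price terms) shifts: qd = 465 − 2(p + 24).
New equilibrium: buyers pay £67, sellers receive £43, q = 331. (Wedge: pb − ps = 24.)
Quantity falls by |ΔQ| = |367 − 331| = 36.
DWL = ½ · t · |ΔQ| = ½ · 24 · 36 = £432.

Deadweight loss = £432 million.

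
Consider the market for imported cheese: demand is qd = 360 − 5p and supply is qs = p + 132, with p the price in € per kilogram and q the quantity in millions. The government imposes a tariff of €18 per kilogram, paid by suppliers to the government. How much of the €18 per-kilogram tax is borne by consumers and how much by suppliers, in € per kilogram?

Without the tax, 360 − 5p = p + 132 gives 6p = 228, so p* = €38 and q* = 170.
With the tax collected from suppliers, supply shifts: qs = (p − 18) + 132.
New equilibrium: consumers pay €41, suppliers receive €23, q = 155. (Wedge: pb − ps = 18.)
Burden on consumers: €3; on suppliers: €15. (They sum to €18.)
The less price-elastic side of the market bears the larger share of a per-unit tax.

Consumers bear €3 per kilogram; suppliers bear €15 per kilogram.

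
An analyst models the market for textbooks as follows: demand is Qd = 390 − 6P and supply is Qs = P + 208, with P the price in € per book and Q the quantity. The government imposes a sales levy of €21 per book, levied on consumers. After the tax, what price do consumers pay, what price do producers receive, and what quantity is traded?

Consumers pay €29; producers receive €8; quantity = 216.

Before the tax: set 390 − 6P = P + 208 → P* = €26, Q* = 234.
With the tax collected from consumers, demand (in seller-price terms) shifts: Qd = 390 − 6(P + 21).
New equilibrium: consumers pay €29, producers receive €8, Q = 216. (Wedge: Pb − Ps = 21.)
The less price-elastic side of the market bears the larger share of a per-unit tax.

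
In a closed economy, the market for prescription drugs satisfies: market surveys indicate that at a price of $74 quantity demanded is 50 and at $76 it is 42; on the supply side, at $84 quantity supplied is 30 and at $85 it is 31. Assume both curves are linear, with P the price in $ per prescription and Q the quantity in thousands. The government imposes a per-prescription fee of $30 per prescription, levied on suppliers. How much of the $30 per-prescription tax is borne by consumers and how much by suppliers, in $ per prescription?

Consumers bear $6 per prescription; suppliers bear $24 per prescription.

Demand slope: (42 − 50)/(76 − 74) = -4, so Qd = 346 − 4P.
Supply slope: (31 − 30)/(85 − 84) = 1, so Qs = P − 54.
Before the tax: set 346 − 4P = P − 54 → P* = $80, Q* = 26.
With the tax collected from suppliers, supply shifts: Qs = (P − 30) − 54.
New equilibrium: consumers pay $86, suppliers receive $56, Q = 2. (Wedge: Pb − Ps = 30.)
Burden on consumers: $6; on suppliers: $24. (They sum to $30.)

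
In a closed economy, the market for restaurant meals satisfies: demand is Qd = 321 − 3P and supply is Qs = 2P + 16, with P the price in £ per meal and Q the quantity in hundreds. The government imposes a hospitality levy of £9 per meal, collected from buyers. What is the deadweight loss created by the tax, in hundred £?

Before the tax: set 321 − 3P = 2P + 16 → P* = £61, Q* = 138.
With the tax collected from buyers, demand (in seller-price terms) shifts: Qd = 321 − 3(P + 9).
Solving gives Q = 127.2 with buyers paying £64.6 and producers receiving £55.6 (the £9 wedge).
Quantity falls by |ΔQ| = |138 − 127.2| = 10.8.
DWL = ½ · t · |ΔQ| = ½ · 9 · 10.8 = £48.6.

Deadweight loss = £48.6 hundred.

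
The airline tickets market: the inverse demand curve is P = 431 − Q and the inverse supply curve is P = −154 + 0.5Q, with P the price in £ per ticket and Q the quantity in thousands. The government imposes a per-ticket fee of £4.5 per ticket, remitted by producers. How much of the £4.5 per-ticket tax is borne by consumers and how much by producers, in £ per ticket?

Consumers bear £3 per ticket; producers bear £1.5 per ticket.

Inverting to Q(P) form: Qd = 431 − P; Qs = 2P + 308.
Without the tax, 431 − P = 2P + 308 gives 3P = 123, so P* = £41 and Q* = 390.
With the tax collected from producers, supply shifts: Qs = 2(P − 4.5) + 308.
New equilibrium: consumers pay £44, producers receive £39.5, Q = 387. (Wedge: Pb − Ps = 4.5.)
Burden on consumers: £3; on producers: £1.5. (They sum to £4.5.)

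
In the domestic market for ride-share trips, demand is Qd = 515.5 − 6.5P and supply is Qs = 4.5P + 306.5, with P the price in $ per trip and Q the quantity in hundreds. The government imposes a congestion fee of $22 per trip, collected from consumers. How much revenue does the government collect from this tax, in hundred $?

Before the tax: set 515.5 − 6.5P = 4.5P + 306.5 → P* = $19, Q* = 392.
With the tax collected from consumers, demand (in seller-price terms) shifts: Qd = 515.5 − 6.5(P + 22).
Solving gives Q = 333.5 with consumers paying $28 and suppliers receiving $6 (the $22 wedge).
Revenue = t · Q = 22 · 333.5 = $7337.

Tax revenue = $7337 hundred.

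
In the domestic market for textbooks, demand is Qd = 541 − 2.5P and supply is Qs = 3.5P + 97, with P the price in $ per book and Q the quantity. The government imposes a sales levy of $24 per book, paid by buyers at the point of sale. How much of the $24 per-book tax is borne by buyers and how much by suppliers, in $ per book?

Before the tax: set 541 − 2.5P = 3.5P + 97 → P* = $74, Q* = 356.
With the tax collected from buyers, demand (in seller-price terms) shifts: Qd = 541 − 2.5(P + 24).
New equilibrium: buyers pay $88, suppliers receive $64, Q = 321. (Wedge: Pb − Ps = 24.)
Burden on buyers: $14; on suppliers: $10. (They sum to $24.)
The less price-elastic side of the market bears the larger share of a per-unit tax.

Buyers bear $14 per book; suppliers bear $10 per book.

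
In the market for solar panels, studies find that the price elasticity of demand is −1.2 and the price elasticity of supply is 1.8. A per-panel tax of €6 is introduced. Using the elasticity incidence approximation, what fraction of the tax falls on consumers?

Incidence ratio: consumers' share ≈ εs / (εs + |εd|) = 1.8 / (1.8 + 1.2) = 0.6.
Supply is the more elastic side, so consumers bear the larger share.

Consumers' share ≈ 0.6.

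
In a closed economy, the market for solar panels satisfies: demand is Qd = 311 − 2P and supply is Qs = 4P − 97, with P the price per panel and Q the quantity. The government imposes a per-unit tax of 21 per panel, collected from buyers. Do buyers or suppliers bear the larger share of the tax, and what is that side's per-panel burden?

Buyers bear the larger share: 14 per panel.

Before the tax: set 311 − 2P = 4P − 97 → P* = 68, Q* = 175.
With the tax collected from buyers, demand (in seller-price terms) shifts: Qd = 311 − 2(P + 21).
New equilibrium: buyers pay 82, suppliers receive 61, Q = 147. (Wedge: Pb − Ps = 21.)
Per-panel burden: buyers 14, suppliers 7.
Buyers take the larger share because demand is less price-elastic here (demand slope 2 vs supply slope 4).
The less price-elastic side of the market bears the larger share of a per-unit tax.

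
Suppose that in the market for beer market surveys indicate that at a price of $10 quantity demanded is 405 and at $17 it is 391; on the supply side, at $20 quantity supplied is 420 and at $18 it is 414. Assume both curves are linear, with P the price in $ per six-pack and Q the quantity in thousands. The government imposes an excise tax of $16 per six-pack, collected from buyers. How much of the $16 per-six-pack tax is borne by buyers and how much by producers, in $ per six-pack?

Buyers bear $9.6 per six-pack; producers bear $6.4 per six-pack.

Demand slope: (391 − 405)/(17 − 10) = -2, so Qd = 425 − 2P.
Supply slope: (414 − 420)/(18 − 20) = 3, so Qs = 3P + 360.
Before the tax: set 425 − 2P = 3P + 360 → P* = $13, Q* = 399.
With the tax collected from buyers, demand (in seller-price terms) shifts: Qd = 425 − 2(P + 16).
New equilibrium: buyers pay $22.6, producers receive $6.6, Q = 379.8. (Wedge: Pb − Ps = 16.)
Burden on buyers: $9.6; on producers: $6.4. (They sum to $16.)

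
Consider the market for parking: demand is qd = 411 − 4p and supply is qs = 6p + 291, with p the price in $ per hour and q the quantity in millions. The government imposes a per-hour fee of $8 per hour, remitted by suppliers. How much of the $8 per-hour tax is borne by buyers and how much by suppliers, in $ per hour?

Without the tax, 411 − 4p = 6p + 291 gives 10p = 120, so p* = $12 and q* = 363.
With the tax collected from suppliers, supply shifts: qs = 6(p − 8) + 291.
New equilibrium: buyers pay $16.8, suppliers receive $8.8, q = 343.8. (Wedge: pb − ps = 8.)
Burden on buyers: $4.8; on suppliers: $3.2. (They sum to $8.)

Buyers bear $4.8 per hour; suppliers bear $3.2 per hour.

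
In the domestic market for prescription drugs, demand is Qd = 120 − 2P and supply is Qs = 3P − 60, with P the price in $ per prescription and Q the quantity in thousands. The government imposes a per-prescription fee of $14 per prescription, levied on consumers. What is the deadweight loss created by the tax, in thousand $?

Before the tax: set 120 − 2P = 3P − 60 → P* = $36, Q* = 48.
With the tax collected from consumers, demand (in seller-price terms) shifts: Qd = 120 − 2(P + 14).
Solving gives Q = 31.2 with consumers paying $44.4 and sellers receiving $30.4 (the $14 wedge).
Quantity falls by |ΔQ| = |48 − 31.2| = 16.8.
DWL = ½ · t · |ΔQ| = ½ · 14 · 16.8 = $117.6.

Deadweight loss = $117.6 thousand.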